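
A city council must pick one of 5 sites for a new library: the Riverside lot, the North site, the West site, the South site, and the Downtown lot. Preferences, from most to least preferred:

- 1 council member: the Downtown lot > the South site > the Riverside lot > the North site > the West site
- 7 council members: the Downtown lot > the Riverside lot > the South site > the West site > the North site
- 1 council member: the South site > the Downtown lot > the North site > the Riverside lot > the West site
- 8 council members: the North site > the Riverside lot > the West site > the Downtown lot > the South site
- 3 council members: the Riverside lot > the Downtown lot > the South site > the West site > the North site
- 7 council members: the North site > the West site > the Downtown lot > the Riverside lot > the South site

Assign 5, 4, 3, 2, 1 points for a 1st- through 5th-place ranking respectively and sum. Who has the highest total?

the Riverside lot: 1·3 + 7·4 + 1·2 + 8·4 + 3·5 + 7·2 = 94
the North site: 1·2 + 7·1 + 1·3 + 8·5 + 3·1 + 7·5 = 90
the West site: 1·1 + 7·2 + 1·1 + 8·3 + 3·2 + 7·4 = 74
the South site: 1·4 + 7·3 + 1·5 + 8·1 + 3·3 + 7·1 = 54
the Downtown lot: 1·5 + 7·5 + 1·4 + 8·2 + 3·4 + 7·3 = 93
the Riverside lot has the highest Borda score (94).

the Riverside lot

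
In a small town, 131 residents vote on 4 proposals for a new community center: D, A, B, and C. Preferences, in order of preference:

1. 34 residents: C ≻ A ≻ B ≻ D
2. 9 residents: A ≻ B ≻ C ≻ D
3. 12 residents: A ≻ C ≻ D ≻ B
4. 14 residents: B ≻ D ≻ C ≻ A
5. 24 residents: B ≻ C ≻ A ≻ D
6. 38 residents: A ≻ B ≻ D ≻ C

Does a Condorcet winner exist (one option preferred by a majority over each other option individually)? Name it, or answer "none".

Checking pairwise contests:
A beats D 117–14.
C beats A 72–59.
A beats B 93–38.
B beats C 85–46.
Every option loses at least one head-to-head, so there is no Condorcet winner.

none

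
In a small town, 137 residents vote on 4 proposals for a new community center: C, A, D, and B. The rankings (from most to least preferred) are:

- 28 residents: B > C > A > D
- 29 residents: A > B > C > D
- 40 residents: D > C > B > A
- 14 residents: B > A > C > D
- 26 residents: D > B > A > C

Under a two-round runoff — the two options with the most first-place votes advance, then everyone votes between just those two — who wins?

Round 1 first-place votes: C 0, A 29, D 66, B 42.
D and B advance.
Runoff: D is preferred to B by 66 voters; B by 71.
B wins the runoff.

B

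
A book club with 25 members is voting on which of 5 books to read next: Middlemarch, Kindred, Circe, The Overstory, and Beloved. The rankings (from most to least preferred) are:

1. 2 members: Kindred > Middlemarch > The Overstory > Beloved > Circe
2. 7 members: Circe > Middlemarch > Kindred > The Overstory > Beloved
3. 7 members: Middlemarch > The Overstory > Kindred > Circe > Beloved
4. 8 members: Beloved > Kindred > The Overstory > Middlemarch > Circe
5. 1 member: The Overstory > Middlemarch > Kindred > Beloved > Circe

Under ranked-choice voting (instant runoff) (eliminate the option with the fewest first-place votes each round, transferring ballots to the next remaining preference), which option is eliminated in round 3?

Circe

Round 1: Middlemarch 7, Kindred 2, Circe 7, The Overstory 1, Beloved 8. Eliminate The Overstory.
Round 2: Middlemarch 8, Kindred 2, Circe 7, Beloved 8. Eliminate Kindred.
Round 3: Middlemarch 10, Circe 7, Beloved 8. Eliminate Circe.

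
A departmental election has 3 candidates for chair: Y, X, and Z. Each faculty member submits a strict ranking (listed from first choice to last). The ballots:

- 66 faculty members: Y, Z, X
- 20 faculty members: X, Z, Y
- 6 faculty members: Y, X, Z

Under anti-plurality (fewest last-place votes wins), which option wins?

Last-place votes: Y 20, X 66, Z 6.
Z is ranked last by the fewest voters, so Z wins.

Z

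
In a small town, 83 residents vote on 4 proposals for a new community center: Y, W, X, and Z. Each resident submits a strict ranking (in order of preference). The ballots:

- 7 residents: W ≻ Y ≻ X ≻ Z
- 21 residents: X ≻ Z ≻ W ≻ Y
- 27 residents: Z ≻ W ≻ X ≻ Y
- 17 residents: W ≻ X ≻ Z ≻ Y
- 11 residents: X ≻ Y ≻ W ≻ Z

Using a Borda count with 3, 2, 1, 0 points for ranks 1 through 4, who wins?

Y: 7·2 + 21·0 + 27·0 + 17·0 + 11·2 = 36
W: 7·3 + 21·1 + 27·2 + 17·3 + 11·1 = 158
X: 7·1 + 21·3 + 27·1 + 17·2 + 11·3 = 164
Z: 7·0 + 21·2 + 27·3 + 17·1 + 11·0 = 140
X has the highest Borda score (164).

X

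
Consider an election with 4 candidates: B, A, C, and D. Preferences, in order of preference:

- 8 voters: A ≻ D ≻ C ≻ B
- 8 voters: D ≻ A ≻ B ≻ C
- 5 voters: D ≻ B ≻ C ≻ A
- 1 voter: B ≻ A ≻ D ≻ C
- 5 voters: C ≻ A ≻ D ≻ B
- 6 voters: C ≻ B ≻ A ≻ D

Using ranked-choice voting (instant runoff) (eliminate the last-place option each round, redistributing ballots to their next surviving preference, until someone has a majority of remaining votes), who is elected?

Round 1: B 1, A 8, C 11, D 13. Eliminate B.
Round 2: A 9, C 11, D 13. Eliminate A.
Round 3: C 11, D 22. D has a majority.

D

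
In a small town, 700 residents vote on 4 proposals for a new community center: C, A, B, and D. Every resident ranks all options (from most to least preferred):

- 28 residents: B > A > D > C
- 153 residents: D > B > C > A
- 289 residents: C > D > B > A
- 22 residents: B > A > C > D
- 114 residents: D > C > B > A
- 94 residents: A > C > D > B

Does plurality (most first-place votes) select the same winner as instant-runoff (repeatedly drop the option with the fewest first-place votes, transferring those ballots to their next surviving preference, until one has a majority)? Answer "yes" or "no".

Plurality — first-place votes: C 289, A 94, B 50, D 267. Winner: C.
Instant-runoff — R1 C 289, A 94, B 50, D 267 (B out); R2 C 289, A 144, D 267 (A out); R3 C 405, D 295 (C winner). Winner: C.
The two methods agree.

yes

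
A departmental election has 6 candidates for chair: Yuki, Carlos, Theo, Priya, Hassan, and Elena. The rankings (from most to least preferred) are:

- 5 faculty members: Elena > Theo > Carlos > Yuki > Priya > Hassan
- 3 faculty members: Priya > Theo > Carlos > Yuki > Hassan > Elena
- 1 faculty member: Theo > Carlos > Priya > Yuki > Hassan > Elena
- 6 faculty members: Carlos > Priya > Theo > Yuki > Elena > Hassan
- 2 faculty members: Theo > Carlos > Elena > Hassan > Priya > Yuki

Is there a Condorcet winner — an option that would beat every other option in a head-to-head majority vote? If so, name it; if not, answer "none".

Checking pairwise contests:
Carlos beats Yuki 17–0.
Theo beats Carlos 11–6.
Priya beats Theo 9–8.
Carlos beats Priya 14–3.
Yuki beats Hassan 15–2.
Yuki beats Elena 10–7.
Every option loses at least one head-to-head, so there is no Condorcet winner.

none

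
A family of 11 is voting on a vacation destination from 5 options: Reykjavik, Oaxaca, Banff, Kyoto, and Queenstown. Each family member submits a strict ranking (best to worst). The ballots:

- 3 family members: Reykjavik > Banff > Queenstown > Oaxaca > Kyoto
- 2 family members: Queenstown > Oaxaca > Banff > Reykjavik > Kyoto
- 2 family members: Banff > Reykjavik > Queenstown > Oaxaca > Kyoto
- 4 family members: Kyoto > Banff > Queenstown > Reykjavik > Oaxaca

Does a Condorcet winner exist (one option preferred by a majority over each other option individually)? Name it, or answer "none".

Banff vs Reykjavik: 8–3 for Banff.
Banff vs Oaxaca: 9–2 for Banff.
Banff vs Kyoto: 7–4 for Banff.
Banff vs Queenstown: 9–2 for Banff.
Banff beats every other option head-to-head.

Banff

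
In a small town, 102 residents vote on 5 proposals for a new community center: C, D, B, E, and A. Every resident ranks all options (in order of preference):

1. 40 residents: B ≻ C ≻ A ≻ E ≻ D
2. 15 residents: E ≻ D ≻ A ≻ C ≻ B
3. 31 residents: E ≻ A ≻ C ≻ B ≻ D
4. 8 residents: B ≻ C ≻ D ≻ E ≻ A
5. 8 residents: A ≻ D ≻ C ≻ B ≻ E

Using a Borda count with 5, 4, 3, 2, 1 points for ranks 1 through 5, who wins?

C: 40·4 + 15·2 + 31·3 + 8·4 + 8·3 = 339
D: 40·1 + 15·4 + 31·1 + 8·3 + 8·4 = 187
B: 40·5 + 15·1 + 31·2 + 8·5 + 8·2 = 333
E: 40·2 + 15·5 + 31·5 + 8·2 + 8·1 = 334
A: 40·3 + 15·3 + 31·4 + 8·1 + 8·5 = 337
C has the highest Borda score (339).

C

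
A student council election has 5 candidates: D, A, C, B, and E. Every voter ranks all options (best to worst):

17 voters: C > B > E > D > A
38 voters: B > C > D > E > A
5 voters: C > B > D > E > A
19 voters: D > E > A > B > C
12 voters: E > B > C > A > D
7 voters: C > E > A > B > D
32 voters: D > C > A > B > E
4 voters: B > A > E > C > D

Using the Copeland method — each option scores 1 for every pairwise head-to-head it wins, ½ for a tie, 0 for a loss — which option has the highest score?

D: beats A and E; loses to C and B → score 2.
A: loses to D, C, B, and E → score 0.
C: beats D, A, and E; loses to B → score 3.
B: beats D, A, C, and E → score 4.
E: beats A; loses to D, C, and B → score 1.
B has the best pairwise record.

B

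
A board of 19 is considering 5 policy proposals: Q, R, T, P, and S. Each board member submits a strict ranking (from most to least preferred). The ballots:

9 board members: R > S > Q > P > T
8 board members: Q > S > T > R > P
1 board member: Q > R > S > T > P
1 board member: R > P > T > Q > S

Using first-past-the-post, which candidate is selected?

R

First-place votes: Q 9, R 10, T 0, P 0, S 0.
R has the most first-place votes.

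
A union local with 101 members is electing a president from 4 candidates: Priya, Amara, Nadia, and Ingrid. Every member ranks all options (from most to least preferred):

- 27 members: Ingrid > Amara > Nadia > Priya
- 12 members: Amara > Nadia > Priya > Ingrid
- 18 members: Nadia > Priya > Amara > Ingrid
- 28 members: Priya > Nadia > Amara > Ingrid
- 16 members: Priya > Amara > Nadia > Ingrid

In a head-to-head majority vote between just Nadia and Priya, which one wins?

Nadia

Voters preferring Nadia to Priya: 57; preferring Priya to Nadia: 44.
Nadia wins the head-to-head.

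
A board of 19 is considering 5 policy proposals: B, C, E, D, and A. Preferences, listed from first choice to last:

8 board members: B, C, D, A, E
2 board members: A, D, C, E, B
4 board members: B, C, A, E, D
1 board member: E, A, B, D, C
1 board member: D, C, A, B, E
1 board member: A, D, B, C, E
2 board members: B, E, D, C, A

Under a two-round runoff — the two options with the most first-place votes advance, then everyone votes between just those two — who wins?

Round 1 first-place votes: B 14, C 0, E 1, D 1, A 3.
B and A advance.
Runoff: B is preferred to A by 14 voters; A by 5.
B wins the runoff.

B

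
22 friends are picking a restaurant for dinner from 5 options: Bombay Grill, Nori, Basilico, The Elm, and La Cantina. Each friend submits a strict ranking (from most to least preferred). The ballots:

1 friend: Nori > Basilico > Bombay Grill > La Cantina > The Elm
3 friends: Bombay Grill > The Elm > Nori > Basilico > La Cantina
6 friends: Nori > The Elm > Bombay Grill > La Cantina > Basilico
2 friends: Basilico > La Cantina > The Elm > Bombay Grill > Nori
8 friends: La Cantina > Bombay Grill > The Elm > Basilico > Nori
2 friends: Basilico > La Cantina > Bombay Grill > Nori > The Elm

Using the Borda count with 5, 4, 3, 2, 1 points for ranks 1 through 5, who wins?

Bombay Grill

Bombay Grill: 1·3 + 3·5 + 6·3 + 2·2 + 8·4 + 2·3 = 78
Nori: 1·5 + 3·3 + 6·5 + 2·1 + 8·1 + 2·2 = 58
Basilico: 1·4 + 3·2 + 6·1 + 2·5 + 8·2 + 2·5 = 52
The Elm: 1·1 + 3·4 + 6·4 + 2·3 + 8·3 + 2·1 = 69
La Cantina: 1·2 + 3·1 + 6·2 + 2·4 + 8·5 + 2·4 = 73
Bombay Grill has the highest Borda score (78).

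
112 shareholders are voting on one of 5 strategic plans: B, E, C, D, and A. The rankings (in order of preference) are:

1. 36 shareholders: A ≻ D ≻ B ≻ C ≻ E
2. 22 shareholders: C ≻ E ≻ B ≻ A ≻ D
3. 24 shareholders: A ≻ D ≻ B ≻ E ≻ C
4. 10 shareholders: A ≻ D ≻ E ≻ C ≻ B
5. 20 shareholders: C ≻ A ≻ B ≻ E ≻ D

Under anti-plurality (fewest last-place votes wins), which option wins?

A

Last-place votes: B 10, E 36, C 24, D 42, A 0.
A is ranked last by the fewest voters, so A wins.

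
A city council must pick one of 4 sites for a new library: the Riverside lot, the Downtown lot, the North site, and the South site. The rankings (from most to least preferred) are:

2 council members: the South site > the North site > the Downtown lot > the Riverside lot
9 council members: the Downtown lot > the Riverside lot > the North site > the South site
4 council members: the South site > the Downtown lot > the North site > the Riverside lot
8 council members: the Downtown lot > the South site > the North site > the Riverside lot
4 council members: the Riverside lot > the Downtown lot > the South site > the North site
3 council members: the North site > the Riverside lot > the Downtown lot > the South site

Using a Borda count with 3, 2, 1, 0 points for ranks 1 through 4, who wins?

the Downtown lot

the Riverside lot: 2·0 + 9·2 + 4·0 + 8·0 + 4·3 + 3·2 = 36
the Downtown lot: 2·1 + 9·3 + 4·2 + 8·3 + 4·2 + 3·1 = 72
the North site: 2·2 + 9·1 + 4·1 + 8·1 + 4·0 + 3·3 = 34
the South site: 2·3 + 9·0 + 4·3 + 8·2 + 4·1 + 3·0 = 38
the Downtown lot has the highest Borda score (72).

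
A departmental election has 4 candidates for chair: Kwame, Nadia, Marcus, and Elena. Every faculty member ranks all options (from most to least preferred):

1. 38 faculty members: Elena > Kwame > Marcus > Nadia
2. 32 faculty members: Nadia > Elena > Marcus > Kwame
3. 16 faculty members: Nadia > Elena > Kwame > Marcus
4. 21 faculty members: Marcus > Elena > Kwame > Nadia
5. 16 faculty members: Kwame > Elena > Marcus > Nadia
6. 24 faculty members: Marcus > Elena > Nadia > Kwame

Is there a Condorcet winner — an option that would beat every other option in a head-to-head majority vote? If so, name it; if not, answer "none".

Elena

Elena vs Kwame: 131–16 for Elena.
Elena vs Nadia: 99–48 for Elena.
Elena vs Marcus: 102–45 for Elena.
Elena beats every other option head-to-head.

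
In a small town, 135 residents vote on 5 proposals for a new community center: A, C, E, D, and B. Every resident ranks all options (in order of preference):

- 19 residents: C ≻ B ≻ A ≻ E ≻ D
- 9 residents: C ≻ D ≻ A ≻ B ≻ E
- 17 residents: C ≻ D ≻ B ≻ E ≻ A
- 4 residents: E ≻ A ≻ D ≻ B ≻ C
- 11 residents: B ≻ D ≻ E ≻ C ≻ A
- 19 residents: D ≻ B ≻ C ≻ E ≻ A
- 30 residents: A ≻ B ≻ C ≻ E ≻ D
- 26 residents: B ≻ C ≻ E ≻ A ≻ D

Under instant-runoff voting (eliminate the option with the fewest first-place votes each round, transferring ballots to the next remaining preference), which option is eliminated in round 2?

D

Round 1: A 30, C 45, E 4, D 19, B 37. Eliminate E.
Round 2: A 34, C 45, D 19, B 37. Eliminate D.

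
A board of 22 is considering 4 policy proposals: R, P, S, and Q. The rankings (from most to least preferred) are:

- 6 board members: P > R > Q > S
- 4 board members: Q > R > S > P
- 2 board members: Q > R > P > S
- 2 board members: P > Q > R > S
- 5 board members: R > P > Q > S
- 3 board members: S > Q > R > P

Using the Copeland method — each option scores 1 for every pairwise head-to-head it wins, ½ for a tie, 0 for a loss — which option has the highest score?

R: beats P and S; ties Q → score 2.5.
P: beats S and Q; loses to R → score 2.
S: loses to R, P, and Q → score 0.
Q: beats S; ties R; loses to P → score 1.5.
R has the best pairwise record.

R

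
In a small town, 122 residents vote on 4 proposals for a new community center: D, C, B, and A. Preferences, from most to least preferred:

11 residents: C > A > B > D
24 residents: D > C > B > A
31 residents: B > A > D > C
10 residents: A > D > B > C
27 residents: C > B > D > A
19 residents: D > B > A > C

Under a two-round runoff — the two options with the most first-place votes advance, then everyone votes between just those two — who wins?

D

Round 1 first-place votes: D 43, C 38, B 31, A 10.
D and C advance.
Runoff: D is preferred to C by 84 voters; C by 38.
D wins the runoff.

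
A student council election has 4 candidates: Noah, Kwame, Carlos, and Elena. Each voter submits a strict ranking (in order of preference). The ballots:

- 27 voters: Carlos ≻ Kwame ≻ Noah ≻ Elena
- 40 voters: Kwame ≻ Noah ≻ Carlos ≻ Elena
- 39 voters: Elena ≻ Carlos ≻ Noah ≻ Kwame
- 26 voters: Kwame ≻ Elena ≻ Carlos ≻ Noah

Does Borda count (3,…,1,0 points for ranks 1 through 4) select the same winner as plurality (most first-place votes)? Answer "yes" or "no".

Borda — scores: Noah 146, Kwame 252, Carlos 225, Elena 169. Winner: Kwame.
Plurality — first-place votes: Noah 0, Kwame 66, Carlos 27, Elena 39. Winner: Kwame.
The two methods agree.

yes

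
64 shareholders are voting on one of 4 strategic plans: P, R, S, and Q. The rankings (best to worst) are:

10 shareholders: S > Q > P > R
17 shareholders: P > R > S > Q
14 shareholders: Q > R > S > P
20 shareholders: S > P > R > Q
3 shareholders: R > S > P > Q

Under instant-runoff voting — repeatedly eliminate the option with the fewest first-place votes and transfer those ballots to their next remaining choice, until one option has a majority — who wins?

S

Round 1: P 17, R 3, S 30, Q 14. Eliminate R.
Round 2: P 17, S 33, Q 14. S has a majority.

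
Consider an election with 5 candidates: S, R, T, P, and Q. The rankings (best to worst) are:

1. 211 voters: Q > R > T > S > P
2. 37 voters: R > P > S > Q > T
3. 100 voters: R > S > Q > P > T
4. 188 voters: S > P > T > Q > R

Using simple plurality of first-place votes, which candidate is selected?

Q

First-place votes: S 188, R 137, T 0, P 0, Q 211.
Q has the most first-place votes.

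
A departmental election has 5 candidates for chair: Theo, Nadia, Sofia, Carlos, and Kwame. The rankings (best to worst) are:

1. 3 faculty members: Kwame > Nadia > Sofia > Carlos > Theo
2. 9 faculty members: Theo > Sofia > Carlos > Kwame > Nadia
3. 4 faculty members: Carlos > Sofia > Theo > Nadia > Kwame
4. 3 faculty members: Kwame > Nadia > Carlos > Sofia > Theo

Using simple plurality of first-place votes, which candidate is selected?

First-place votes: Theo 9, Nadia 0, Sofia 0, Carlos 4, Kwame 6.
Theo has the most first-place votes.

Theo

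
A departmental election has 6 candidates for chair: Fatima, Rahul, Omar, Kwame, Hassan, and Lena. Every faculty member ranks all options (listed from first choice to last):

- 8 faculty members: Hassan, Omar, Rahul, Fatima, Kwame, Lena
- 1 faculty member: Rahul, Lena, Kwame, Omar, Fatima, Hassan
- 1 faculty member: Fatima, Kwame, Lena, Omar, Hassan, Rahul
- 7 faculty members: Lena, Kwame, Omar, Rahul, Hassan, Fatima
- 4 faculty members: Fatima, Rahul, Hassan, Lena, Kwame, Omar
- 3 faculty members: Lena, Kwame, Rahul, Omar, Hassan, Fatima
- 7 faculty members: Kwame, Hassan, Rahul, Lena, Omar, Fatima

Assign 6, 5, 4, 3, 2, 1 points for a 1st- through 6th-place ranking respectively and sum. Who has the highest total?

Fatima: 8·3 + 1·2 + 1·6 + 7·1 + 4·6 + 3·1 + 7·1 = 73
Rahul: 8·4 + 1·6 + 1·1 + 7·3 + 4·5 + 3·4 + 7·4 = 120
Omar: 8·5 + 1·3 + 1·3 + 7·4 + 4·1 + 3·3 + 7·2 = 101
Kwame: 8·2 + 1·4 + 1·5 + 7·5 + 4·2 + 3·5 + 7·6 = 125
Hassan: 8·6 + 1·1 + 1·2 + 7·2 + 4·4 + 3·2 + 7·5 = 122
Lena: 8·1 + 1·5 + 1·4 + 7·6 + 4·3 + 3·6 + 7·3 = 110
Kwame has the highest Borda score (125).

Kwame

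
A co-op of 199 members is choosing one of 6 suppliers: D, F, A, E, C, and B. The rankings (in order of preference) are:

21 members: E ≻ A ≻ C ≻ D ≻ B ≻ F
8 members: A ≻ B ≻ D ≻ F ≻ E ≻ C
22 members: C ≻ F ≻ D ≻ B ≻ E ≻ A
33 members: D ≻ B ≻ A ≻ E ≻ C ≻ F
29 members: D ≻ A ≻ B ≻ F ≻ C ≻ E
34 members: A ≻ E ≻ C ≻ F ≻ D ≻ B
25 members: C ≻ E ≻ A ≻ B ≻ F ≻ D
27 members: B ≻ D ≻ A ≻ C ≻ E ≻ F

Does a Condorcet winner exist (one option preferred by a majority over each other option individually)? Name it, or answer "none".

Checking pairwise contests:
C beats D 102–97.
D beats F 118–81.
D beats A 111–88.
D beats E 119–80.
A beats C 152–47.
D beats B 139–60.
Every option loses at least one head-to-head, so there is no Condorcet winner.

none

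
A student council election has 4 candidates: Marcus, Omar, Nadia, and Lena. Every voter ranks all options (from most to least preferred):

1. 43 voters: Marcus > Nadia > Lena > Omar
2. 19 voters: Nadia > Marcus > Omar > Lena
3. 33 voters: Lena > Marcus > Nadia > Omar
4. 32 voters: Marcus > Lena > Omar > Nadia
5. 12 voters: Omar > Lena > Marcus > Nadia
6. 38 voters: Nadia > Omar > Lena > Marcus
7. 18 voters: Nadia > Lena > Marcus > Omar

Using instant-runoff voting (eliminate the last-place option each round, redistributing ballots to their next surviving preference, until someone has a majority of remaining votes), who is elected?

Marcus

Round 1: Marcus 75, Omar 12, Nadia 75, Lena 33. Eliminate Omar.
Round 2: Marcus 75, Nadia 75, Lena 45. Eliminate Lena.
Round 3: Marcus 120, Nadia 75. Marcus has a majority.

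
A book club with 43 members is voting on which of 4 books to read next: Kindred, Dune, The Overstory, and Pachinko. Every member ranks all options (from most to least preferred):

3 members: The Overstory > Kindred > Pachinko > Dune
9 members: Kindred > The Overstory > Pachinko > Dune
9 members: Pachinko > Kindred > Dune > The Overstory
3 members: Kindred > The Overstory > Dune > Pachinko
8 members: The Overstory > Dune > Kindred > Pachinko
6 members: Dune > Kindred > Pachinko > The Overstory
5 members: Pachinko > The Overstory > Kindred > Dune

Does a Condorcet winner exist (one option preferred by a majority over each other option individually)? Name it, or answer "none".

Kindred vs Dune: 29–14 for Kindred.
Kindred vs The Overstory: 27–16 for Kindred.
Kindred vs Pachinko: 29–14 for Kindred.
Kindred beats every other option head-to-head.

Kindred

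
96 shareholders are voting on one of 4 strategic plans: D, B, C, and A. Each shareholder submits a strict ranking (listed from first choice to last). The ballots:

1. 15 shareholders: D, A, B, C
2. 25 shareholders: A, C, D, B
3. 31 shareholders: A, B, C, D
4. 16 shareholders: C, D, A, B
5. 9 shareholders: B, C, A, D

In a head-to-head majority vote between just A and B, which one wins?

Voters preferring A to B: 87; preferring B to A: 9.
A wins the head-to-head.

A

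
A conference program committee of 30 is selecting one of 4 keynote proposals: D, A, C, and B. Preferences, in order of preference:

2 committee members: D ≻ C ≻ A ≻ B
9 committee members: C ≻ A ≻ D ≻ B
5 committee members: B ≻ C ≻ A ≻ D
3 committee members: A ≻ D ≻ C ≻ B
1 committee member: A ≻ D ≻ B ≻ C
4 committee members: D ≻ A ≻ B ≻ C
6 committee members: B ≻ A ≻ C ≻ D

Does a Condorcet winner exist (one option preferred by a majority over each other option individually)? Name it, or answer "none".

none

Checking pairwise contests:
A beats D 24–6.
C beats A 16–14.
B beats C 16–14.
D beats B 19–11.
Every option loses at least one head-to-head, so there is no Condorcet winner.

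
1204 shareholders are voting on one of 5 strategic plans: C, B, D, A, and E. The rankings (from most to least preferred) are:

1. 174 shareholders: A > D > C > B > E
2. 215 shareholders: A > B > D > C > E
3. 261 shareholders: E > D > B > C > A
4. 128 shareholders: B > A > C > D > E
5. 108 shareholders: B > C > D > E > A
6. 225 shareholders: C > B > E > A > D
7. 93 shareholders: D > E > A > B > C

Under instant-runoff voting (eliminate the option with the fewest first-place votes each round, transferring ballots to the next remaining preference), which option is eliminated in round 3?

Round 1: C 225, B 236, D 93, A 389, E 261. Eliminate D.
Round 2: C 225, B 236, A 389, E 354. Eliminate C.
Round 3: B 461, A 389, E 354. Eliminate E.

E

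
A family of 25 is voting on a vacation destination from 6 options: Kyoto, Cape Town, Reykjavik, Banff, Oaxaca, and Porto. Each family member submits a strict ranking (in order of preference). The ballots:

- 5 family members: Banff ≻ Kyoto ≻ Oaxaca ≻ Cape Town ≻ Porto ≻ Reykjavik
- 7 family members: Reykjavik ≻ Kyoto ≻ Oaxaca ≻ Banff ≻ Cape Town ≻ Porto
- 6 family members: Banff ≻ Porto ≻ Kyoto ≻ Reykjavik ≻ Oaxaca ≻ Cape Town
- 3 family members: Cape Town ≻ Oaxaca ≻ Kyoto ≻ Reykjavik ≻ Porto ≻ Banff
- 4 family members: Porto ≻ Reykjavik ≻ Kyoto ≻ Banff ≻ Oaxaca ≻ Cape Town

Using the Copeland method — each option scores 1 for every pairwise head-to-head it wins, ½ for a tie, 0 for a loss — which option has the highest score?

Kyoto

Kyoto: beats Cape Town, Reykjavik, Banff, Oaxaca, and Porto → score 5.
Cape Town: beats Porto; loses to Kyoto, Reykjavik, Banff, and Oaxaca → score 1.
Reykjavik: beats Cape Town, Banff, and Oaxaca; loses to Kyoto and Porto → score 3.
Banff: beats Cape Town, Oaxaca, and Porto; loses to Kyoto and Reykjavik → score 3.
Oaxaca: beats Cape Town and Porto; loses to Kyoto, Reykjavik, and Banff → score 2.
Porto: beats Reykjavik; loses to Kyoto, Cape Town, Banff, and Oaxaca → score 1.
Kyoto has the best pairwise record.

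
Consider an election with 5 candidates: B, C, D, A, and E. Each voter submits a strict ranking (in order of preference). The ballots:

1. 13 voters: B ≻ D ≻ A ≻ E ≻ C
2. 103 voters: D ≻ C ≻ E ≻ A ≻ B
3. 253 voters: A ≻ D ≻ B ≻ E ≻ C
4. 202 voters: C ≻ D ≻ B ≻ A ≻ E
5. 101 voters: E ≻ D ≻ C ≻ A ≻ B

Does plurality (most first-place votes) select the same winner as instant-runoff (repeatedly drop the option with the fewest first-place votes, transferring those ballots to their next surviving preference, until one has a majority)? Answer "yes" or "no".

Plurality — first-place votes: B 13, C 202, D 103, A 253, E 101. Winner: A.
Instant-runoff — R1 B 13, C 202, D 103, A 253, E 101 (B out); R2 C 202, D 116, A 253, E 101 (E out); R3 C 202, D 217, A 253 (C out); R4 D 419, A 253 (D winner). Winner: D.
The two methods disagree.

no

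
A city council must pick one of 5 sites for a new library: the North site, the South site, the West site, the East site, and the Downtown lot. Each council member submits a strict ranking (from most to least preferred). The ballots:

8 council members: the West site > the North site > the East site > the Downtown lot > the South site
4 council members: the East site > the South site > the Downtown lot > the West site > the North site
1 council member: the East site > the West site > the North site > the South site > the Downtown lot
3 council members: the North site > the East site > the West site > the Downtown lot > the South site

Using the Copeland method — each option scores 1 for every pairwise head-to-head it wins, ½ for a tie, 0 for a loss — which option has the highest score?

the North site: beats the South site, the East site, and the Downtown lot; loses to the West site → score 3.
the South site: loses to the North site, the West site, the East site, and the Downtown lot → score 0.
the West site: beats the North site, the South site, and the Downtown lot; ties the East site → score 3.5.
the East site: beats the South site and the Downtown lot; ties the West site; loses to the North site → score 2.5.
the Downtown lot: beats the South site; loses to the North site, the West site, and the East site → score 1.
the West site has the best pairwise record.

the West site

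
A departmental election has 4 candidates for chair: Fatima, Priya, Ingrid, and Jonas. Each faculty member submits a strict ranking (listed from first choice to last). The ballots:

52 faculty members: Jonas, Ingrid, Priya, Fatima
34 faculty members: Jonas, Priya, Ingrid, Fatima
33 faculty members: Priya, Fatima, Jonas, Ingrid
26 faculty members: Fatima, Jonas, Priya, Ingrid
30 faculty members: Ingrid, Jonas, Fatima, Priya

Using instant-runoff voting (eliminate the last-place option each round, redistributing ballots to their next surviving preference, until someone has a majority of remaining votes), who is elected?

Jonas

Round 1: Fatima 26, Priya 33, Ingrid 30, Jonas 86. Eliminate Fatima.
Round 2: Priya 33, Ingrid 30, Jonas 112. Jonas has a majority.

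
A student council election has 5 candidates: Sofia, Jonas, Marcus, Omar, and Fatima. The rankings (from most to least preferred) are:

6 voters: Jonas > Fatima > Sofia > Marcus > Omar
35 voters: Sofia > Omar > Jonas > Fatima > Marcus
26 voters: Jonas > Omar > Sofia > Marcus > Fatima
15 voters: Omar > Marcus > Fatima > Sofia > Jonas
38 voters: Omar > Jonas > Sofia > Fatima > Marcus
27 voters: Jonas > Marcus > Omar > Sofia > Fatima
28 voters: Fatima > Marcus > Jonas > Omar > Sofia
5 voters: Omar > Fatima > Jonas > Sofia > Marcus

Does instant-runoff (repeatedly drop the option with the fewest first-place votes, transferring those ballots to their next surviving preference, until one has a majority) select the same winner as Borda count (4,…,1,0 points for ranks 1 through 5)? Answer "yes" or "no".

Instant-runoff — R1 Sofia 35, Jonas 59, Marcus 0, Omar 58, Fatima 28 (Marcus out); R2 Sofia 35, Jonas 59, Omar 58, Fatima 28 (Fatima out); R3 Sofia 35, Jonas 87, Omar 58 (Sofia out); R4 Jonas 87, Omar 93 (Omar winner). Winner: Omar.
Borda — scores: Sofia 327, Jonas 486, Marcus 242, Omar 497, Fatima 248. Winner: Omar.
The two methods agree.

yes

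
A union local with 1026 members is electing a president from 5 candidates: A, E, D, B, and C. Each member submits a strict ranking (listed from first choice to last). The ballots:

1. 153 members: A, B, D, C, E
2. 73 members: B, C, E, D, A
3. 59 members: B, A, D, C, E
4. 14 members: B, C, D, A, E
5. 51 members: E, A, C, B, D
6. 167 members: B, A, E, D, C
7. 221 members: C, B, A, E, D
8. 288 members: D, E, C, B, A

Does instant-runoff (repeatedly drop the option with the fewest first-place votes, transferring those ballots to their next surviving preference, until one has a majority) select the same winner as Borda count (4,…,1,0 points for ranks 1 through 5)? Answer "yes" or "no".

Instant-runoff — R1 A 153, E 51, D 288, B 313, C 221 (E out); R2 A 204, D 288, B 313, C 221 (A out); R3 D 288, B 466, C 272 (C out); R4 D 288, B 738 (B winner). Winner: B.
Borda — scores: A 1899, E 1769, D 1844, B 2713, C 2035. Winner: B.
The two methods agree.

yes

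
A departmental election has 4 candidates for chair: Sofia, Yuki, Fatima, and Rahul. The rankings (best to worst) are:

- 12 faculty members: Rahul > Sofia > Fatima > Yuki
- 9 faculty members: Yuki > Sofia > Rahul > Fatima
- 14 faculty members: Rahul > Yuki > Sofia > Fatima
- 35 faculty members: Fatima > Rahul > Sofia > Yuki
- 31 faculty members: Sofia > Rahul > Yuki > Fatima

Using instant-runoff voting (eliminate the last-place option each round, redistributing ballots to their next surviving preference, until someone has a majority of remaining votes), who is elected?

Round 1: Sofia 31, Yuki 9, Fatima 35, Rahul 26. Eliminate Yuki.
Round 2: Sofia 40, Fatima 35, Rahul 26. Eliminate Rahul.
Round 3: Sofia 66, Fatima 35. Sofia has a majority.

Sofia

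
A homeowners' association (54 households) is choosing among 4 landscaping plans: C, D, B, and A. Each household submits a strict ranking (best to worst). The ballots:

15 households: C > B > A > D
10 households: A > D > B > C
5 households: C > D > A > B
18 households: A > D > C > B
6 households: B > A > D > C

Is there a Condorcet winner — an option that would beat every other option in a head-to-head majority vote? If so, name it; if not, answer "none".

A

A vs C: 34–20 for A.
A vs D: 49–5 for A.
A vs B: 33–21 for A.
A beats every other option head-to-head.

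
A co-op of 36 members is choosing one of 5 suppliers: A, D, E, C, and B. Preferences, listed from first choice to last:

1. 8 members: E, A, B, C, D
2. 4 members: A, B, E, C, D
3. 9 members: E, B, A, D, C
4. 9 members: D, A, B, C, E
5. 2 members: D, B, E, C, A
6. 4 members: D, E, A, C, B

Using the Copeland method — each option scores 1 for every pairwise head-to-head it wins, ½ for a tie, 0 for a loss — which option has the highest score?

E

A: beats D, C, and B; loses to E → score 3.
D: beats C; loses to A, E, and B → score 1.
E: beats A, D, C, and B → score 4.
C: loses to A, D, E, and B → score 0.
B: beats D and C; loses to A and E → score 2.
E has the best pairwise record.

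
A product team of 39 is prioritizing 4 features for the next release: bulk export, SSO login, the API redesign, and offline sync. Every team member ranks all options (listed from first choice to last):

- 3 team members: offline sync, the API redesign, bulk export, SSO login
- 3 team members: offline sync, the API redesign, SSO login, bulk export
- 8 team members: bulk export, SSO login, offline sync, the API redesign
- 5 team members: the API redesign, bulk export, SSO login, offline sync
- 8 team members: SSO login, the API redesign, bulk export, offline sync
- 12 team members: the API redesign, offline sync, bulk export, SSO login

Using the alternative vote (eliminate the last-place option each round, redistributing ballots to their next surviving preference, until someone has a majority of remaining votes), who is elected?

Round 1: bulk export 8, SSO login 8, the API redesign 17, offline sync 6. Eliminate offline sync.
Round 2: bulk export 8, SSO login 8, the API redesign 23. The API redesign has a majority.

the API redesign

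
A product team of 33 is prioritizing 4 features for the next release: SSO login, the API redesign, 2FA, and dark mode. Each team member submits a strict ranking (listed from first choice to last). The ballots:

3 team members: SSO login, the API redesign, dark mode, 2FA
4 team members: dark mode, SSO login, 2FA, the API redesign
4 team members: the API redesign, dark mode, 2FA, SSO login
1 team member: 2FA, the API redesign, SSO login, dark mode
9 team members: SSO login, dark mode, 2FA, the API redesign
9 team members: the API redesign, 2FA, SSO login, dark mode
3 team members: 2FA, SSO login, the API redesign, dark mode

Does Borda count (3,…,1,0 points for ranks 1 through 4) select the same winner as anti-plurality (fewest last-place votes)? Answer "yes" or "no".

Borda — scores: SSO login 60, the API redesign 50, 2FA 47, dark mode 41. Winner: SSO login.
Anti-plurality — last-place votes: SSO login 4, the API redesign 13, 2FA 3, dark mode 13. Winner: 2FA.
The two methods disagree.

no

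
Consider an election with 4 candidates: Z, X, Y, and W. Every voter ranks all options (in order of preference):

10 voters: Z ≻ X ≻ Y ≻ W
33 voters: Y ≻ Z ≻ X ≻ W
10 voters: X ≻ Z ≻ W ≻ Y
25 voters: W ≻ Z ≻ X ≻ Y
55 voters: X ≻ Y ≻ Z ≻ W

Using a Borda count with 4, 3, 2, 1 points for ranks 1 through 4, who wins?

Z: 10·4 + 33·3 + 10·3 + 25·3 + 55·2 = 354
X: 10·3 + 33·2 + 10·4 + 25·2 + 55·4 = 406
Y: 10·2 + 33·4 + 10·1 + 25·1 + 55·3 = 352
W: 10·1 + 33·1 + 10·2 + 25·4 + 55·1 = 218
X has the highest Borda score (406).

X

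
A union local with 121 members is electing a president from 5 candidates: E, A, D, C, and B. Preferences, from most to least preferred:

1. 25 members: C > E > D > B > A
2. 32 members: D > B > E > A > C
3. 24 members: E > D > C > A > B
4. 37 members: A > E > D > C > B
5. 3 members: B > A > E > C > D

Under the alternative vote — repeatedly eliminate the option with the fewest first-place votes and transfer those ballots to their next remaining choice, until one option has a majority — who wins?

D

Round 1: E 24, A 37, D 32, C 25, B 3. Eliminate B.
Round 2: E 24, A 40, D 32, C 25. Eliminate E.
Round 3: A 40, D 56, C 25. Eliminate C.
Round 4: A 40, D 81. D has a majority.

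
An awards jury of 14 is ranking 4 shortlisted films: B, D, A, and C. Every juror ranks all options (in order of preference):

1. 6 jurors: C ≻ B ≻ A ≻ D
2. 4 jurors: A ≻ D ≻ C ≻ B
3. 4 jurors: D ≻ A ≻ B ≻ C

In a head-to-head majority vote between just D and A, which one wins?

Voters preferring D to A: 4; preferring A to D: 10.
A wins the head-to-head.

A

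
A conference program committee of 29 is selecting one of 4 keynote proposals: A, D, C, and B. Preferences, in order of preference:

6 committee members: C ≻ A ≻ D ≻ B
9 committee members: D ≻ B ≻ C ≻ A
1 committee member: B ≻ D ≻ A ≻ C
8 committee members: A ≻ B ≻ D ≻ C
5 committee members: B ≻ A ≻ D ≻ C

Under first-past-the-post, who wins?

D

First-place votes: A 8, D 9, C 6, B 6.
D has the most first-place votes.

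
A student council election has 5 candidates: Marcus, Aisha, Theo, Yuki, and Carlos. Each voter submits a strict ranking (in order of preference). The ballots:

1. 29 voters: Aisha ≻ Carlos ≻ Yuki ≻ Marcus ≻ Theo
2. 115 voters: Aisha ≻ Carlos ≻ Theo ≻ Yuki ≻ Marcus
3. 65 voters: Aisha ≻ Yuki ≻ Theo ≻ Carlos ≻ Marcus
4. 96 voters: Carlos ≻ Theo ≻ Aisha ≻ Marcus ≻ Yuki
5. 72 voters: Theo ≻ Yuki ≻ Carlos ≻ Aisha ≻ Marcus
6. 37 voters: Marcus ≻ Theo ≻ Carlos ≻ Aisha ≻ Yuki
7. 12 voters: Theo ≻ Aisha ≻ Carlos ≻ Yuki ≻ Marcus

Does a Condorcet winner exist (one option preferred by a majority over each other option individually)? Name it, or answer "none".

none

Checking pairwise contests:
Aisha beats Marcus 389–37.
Theo beats Aisha 217–209.
Carlos beats Theo 240–186.
Aisha beats Yuki 354–72.
Aisha beats Carlos 221–205.
Every option loses at least one head-to-head, so there is no Condorcet winner.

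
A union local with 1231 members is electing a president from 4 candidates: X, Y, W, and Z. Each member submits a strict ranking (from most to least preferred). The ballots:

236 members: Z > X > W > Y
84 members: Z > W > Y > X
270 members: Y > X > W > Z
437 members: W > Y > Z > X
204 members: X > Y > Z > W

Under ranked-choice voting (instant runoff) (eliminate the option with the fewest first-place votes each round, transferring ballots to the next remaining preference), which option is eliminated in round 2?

Z

Round 1: X 204, Y 270, W 437, Z 320. Eliminate X.
Round 2: Y 474, W 437, Z 320. Eliminate Z.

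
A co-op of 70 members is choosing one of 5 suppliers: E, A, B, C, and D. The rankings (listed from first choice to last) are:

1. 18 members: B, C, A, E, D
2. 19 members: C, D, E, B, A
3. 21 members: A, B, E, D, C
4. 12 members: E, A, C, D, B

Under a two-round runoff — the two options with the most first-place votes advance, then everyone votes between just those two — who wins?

C

Round 1 first-place votes: E 12, A 21, B 18, C 19, D 0.
A and C advance.
Runoff: A is preferred to C by 33 voters; C by 37.
C wins the runoff.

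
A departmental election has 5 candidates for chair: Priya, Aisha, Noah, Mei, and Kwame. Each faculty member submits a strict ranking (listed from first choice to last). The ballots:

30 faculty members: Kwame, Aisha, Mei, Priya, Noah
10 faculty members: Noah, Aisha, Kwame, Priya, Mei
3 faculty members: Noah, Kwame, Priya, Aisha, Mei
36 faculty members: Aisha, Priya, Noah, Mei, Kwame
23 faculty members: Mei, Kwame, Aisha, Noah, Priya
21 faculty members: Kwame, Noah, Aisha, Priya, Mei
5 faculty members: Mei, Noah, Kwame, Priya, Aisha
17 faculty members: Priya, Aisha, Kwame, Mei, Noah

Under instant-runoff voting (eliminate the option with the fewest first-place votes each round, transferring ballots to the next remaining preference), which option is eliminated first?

Round 1: Priya 17, Aisha 36, Noah 13, Mei 28, Kwame 51. Eliminate Noah.

Noah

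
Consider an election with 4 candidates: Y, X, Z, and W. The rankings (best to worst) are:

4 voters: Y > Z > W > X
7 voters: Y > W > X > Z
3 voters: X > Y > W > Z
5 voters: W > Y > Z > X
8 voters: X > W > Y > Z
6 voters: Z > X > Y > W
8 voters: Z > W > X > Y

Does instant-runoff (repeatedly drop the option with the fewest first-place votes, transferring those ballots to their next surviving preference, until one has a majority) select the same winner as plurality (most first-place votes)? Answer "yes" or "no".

no

Instant-runoff — R1 Y 11, X 11, Z 14, W 5 (W out); R2 Y 16, X 11, Z 14 (X out); R3 Y 27, Z 14 (Y winner). Winner: Y.
Plurality — first-place votes: Y 11, X 11, Z 14, W 5. Winner: Z.
The two methods disagree.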